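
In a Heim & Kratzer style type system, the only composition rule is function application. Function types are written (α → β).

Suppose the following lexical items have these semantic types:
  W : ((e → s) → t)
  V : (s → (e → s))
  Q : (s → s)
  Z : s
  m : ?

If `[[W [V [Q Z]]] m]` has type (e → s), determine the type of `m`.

At [[W [V [Q Z]]] m] (required: (e → s)): [W [V [Q Z]]] is t, which is not a function with range (e → s); hence m is the functor — type (t → (e → s)).

(t → (e → s))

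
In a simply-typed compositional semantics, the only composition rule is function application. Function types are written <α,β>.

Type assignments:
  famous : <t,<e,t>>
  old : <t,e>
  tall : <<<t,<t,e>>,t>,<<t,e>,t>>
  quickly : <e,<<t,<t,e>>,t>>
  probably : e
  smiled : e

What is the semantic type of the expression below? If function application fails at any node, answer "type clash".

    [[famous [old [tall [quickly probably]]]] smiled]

t

At [quickly probably], quickly : <e,<<t,<t,e>>,t>> takes probably : e, giving <<t,<t,e>>,t>.
At [tall [quickly probably]], tall : <<<t,<t,e>>,t>,<<t,e>,t>> takes [quickly probably] : <<t,<t,e>>,t>, giving <<t,e>,t>.
At [old [tall [quickly probably]]], [tall [quickly probably]] : <<t,e>,t> takes old : <t,e>, giving t.
At [famous [old [tall [quickly probably]]]], famous : <t,<e,t>> takes [old [tall [quickly probably]]] : t, giving <e,t>.
At [[famous [old [tall [quickly probably]]]] smiled], [famous [old [tall [quickly probably]]]] : <e,t> takes smiled : e, giving t.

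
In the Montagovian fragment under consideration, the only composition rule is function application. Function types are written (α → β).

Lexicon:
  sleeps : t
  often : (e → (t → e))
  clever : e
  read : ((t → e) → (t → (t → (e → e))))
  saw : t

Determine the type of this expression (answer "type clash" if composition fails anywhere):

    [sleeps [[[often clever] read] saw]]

[often clever]: often is (e → (t → e)), clever is e; result (t → e).
[[often clever] read]: read is ((t → e) → (t → (t → (e → e)))), [often clever] is (t → e); result (t → (t → (e → e))).
[[[often clever] read] saw]: [[often clever] read] is (t → (t → (e → e))), saw is t; result (t → (e → e)).
[sleeps [[[often clever] read] saw]]: [[[often clever] read] saw] is (t → (e → e)), sleeps is t; result (e → e).

(e → e)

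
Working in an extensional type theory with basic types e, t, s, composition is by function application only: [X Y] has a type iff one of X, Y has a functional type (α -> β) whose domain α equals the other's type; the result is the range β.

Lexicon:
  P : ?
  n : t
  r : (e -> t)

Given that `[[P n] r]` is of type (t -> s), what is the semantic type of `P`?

[[P n] r] is required to be (t -> s). r : (e -> t) cannot yield (t -> s) as functor, so [P n] : ((e -> t) -> (t -> s)).
[P n] is required to be ((e -> t) -> (t -> s)). n : t cannot yield ((e -> t) -> (t -> s)) as functor, so P : (t -> ((e -> t) -> (t -> s))).

(t -> ((e -> t) -> (t -> s)))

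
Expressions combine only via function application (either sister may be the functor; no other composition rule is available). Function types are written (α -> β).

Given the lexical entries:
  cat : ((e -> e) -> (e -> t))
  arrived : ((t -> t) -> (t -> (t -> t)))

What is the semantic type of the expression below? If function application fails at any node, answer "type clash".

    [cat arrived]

type clash

At [cat arrived]: neither ((e -> e) -> (e -> t)) nor ((t -> t) -> (t -> (t -> t))) can take the other as argument; the node is ill-typed.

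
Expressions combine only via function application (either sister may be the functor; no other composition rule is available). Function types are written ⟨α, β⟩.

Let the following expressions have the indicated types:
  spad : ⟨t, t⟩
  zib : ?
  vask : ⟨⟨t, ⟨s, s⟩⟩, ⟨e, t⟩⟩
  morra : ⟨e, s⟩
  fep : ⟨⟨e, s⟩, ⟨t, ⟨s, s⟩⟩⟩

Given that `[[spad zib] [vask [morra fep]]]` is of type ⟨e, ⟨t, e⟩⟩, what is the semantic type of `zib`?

For [[spad zib] [vask [morra fep]]] to have type ⟨e, ⟨t, e⟩⟩ with [vask [morra fep]] of type ⟨e, t⟩, [spad zib] must be the function: [spad zib] : ⟨⟨e, t⟩, ⟨e, ⟨t, e⟩⟩⟩.
For [spad zib] to have type ⟨⟨e, t⟩, ⟨e, ⟨t, e⟩⟩⟩ with spad of type ⟨t, t⟩, zib must be the function: zib : ⟨⟨t, t⟩, ⟨⟨e, t⟩, ⟨e, ⟨t, e⟩⟩⟩⟩.

⟨⟨t, t⟩, ⟨⟨e, t⟩, ⟨e, ⟨t, e⟩⟩⟩⟩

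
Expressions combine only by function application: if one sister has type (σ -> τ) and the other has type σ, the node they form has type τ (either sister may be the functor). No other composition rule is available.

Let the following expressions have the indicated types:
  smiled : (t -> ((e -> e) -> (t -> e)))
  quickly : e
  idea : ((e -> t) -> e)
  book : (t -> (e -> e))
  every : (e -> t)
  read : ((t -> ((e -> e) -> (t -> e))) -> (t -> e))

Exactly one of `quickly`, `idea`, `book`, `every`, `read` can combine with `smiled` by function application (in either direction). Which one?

read

quickly : e — does not combine with smiled.
idea : ((e -> t) -> e) — does not combine with smiled.
book : (t -> (e -> e)) — does not combine with smiled.
every : (e -> t) — does not combine with smiled.
read — combines: read : ((t -> ((e -> e) -> (t -> e))) -> (t -> e)) takes smiled : (t -> ((e -> e) -> (t -> e))) as argument, giving (t -> e).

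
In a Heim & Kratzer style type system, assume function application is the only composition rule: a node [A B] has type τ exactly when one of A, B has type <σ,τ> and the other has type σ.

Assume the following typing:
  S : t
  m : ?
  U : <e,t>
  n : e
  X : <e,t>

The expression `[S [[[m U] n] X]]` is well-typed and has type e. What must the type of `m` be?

<<e,t>,<e,<<e,t>,<t,e>>>>

[S [[[m U] n] X]] is required to be e. S : t cannot yield e as functor, so [[[m U] n] X] : <t,e>.
[[[m U] n] X] is required to be <t,e>. X : <e,t> cannot yield <t,e> as functor, so [[m U] n] : <<e,t>,<t,e>>.
[[m U] n] is required to be <<e,t>,<t,e>>. n : e cannot yield <<e,t>,<t,e>> as functor, so [m U] : <e,<<e,t>,<t,e>>>.
[m U] is required to be <e,<<e,t>,<t,e>>>. U : <e,t> cannot yield <e,<<e,t>,<t,e>>> as functor, so m : <<e,t>,<e,<<e,t>,<t,e>>>>.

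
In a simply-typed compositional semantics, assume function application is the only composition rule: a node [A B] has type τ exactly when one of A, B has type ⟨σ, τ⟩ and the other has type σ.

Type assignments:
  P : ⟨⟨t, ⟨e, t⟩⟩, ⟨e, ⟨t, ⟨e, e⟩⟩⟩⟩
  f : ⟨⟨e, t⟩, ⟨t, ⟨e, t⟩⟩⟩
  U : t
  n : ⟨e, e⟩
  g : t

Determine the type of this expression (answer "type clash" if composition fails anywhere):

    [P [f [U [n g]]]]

type clash

[n g]: ⟨e, e⟩ and t cannot combine by function application — type clash.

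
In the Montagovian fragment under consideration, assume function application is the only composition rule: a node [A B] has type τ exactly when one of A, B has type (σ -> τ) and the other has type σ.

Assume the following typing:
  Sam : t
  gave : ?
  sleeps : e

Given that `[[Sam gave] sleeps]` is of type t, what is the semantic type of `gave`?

(t -> (e -> t))

[[Sam gave] sleeps] is required to be t. sleeps : e cannot yield t as functor, so [Sam gave] : (e -> t).
[Sam gave] is required to be (e -> t). Sam : t cannot yield (e -> t) as functor, so gave : (t -> (e -> t)).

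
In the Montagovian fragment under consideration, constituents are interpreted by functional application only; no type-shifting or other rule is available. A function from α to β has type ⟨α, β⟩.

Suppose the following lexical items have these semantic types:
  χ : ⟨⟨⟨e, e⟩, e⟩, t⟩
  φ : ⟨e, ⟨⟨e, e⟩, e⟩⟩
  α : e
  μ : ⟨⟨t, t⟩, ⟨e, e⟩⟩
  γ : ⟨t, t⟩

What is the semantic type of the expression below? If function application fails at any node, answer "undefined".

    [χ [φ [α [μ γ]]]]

t

[μ γ]: ⟨⟨t, t⟩, ⟨e, e⟩⟩ applied to ⟨t, t⟩ yields ⟨e, e⟩.
[α [μ γ]]: ⟨e, e⟩ applied to e yields e.
[φ [α [μ γ]]]: ⟨e, ⟨⟨e, e⟩, e⟩⟩ applied to e yields ⟨⟨e, e⟩, e⟩.
[χ [φ [α [μ γ]]]]: ⟨⟨⟨e, e⟩, e⟩, t⟩ applied to ⟨⟨e, e⟩, e⟩ yields t.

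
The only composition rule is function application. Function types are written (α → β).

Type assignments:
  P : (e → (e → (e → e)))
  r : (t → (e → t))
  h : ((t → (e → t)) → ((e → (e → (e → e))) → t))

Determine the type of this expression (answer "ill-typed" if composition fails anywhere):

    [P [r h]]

[r h]: ((t → (e → t)) → ((e → (e → (e → e))) → t)) applied to (t → (e → t)) yields ((e → (e → (e → e))) → t).
[P [r h]]: ((e → (e → (e → e))) → t) applied to (e → (e → (e → e))) yields t.

t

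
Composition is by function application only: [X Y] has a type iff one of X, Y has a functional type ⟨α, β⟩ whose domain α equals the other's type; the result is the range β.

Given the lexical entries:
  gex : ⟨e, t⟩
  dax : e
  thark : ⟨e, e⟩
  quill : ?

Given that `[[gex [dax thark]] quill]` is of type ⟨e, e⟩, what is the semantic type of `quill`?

⟨t, ⟨e, e⟩⟩

At [[gex [dax thark]] quill] (required: ⟨e, e⟩): [gex [dax thark]] is t, which is not a function with range ⟨e, e⟩; hence quill is the functor — type ⟨t, ⟨e, e⟩⟩.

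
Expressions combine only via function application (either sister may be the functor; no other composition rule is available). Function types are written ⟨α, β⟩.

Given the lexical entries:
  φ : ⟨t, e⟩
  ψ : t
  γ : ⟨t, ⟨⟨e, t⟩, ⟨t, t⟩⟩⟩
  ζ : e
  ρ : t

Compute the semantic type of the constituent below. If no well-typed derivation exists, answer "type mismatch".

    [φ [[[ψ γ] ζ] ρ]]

type mismatch

[ψ γ]: ⟨t, ⟨⟨e, t⟩, ⟨t, t⟩⟩⟩ applied to t yields ⟨⟨e, t⟩, ⟨t, t⟩⟩.
At [[ψ γ] ζ]: neither ⟨⟨e, t⟩, ⟨t, t⟩⟩ nor e can take the other as argument; the node is ill-typed.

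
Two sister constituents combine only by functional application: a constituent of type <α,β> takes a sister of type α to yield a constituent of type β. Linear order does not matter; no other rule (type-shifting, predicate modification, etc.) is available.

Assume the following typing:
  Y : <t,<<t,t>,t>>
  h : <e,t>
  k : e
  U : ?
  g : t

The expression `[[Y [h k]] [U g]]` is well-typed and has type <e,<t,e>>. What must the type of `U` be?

<t,<<<t,t>,t>,<e,<t,e>>>>

For [[Y [h k]] [U g]] to have type <e,<t,e>> with [Y [h k]] of type <<t,t>,t>, [U g] must be the function: [U g] : <<<t,t>,t>,<e,<t,e>>>.
For [U g] to have type <<<t,t>,t>,<e,<t,e>>> with g of type t, U must be the function: U : <t,<<<t,t>,t>,<e,<t,e>>>>.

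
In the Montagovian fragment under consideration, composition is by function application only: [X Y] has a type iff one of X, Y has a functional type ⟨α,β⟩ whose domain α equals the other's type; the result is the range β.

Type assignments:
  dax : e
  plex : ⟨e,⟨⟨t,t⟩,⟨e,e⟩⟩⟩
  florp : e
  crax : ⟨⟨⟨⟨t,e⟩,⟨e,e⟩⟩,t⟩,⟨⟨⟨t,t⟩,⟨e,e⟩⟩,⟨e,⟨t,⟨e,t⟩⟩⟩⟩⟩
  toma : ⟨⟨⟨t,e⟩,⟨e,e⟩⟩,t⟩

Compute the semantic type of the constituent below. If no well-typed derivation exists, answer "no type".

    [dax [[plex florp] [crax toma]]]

At [plex florp], plex : ⟨e,⟨⟨t,t⟩,⟨e,e⟩⟩⟩ takes florp : e, giving ⟨⟨t,t⟩,⟨e,e⟩⟩.
At [crax toma], crax : ⟨⟨⟨⟨t,e⟩,⟨e,e⟩⟩,t⟩,⟨⟨⟨t,t⟩,⟨e,e⟩⟩,⟨e,⟨t,⟨e,t⟩⟩⟩⟩⟩ takes toma : ⟨⟨⟨t,e⟩,⟨e,e⟩⟩,t⟩, giving ⟨⟨⟨t,t⟩,⟨e,e⟩⟩,⟨e,⟨t,⟨e,t⟩⟩⟩⟩.
At [[plex florp] [crax toma]], [crax toma] : ⟨⟨⟨t,t⟩,⟨e,e⟩⟩,⟨e,⟨t,⟨e,t⟩⟩⟩⟩ takes [plex florp] : ⟨⟨t,t⟩,⟨e,e⟩⟩, giving ⟨e,⟨t,⟨e,t⟩⟩⟩.
At [dax [[plex florp] [crax toma]]], [[plex florp] [crax toma]] : ⟨e,⟨t,⟨e,t⟩⟩⟩ takes dax : e, giving ⟨t,⟨e,t⟩⟩.

⟨t,⟨e,t⟩⟩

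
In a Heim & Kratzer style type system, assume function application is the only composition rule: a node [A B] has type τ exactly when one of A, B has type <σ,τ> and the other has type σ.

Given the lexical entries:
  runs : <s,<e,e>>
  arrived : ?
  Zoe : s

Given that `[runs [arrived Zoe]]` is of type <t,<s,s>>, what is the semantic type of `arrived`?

<s,<<s,<e,e>>,<t,<s,s>>>>

[runs [arrived Zoe]] must have type <t,<s,s>>. The sister runs has type <s,<e,e>>; that is not a function onto <t,<s,s>>, so [arrived Zoe] must be the functor, of type <<s,<e,e>>,<t,<s,s>>>.
[arrived Zoe] must have type <<s,<e,e>>,<t,<s,s>>>. The sister Zoe has type s; that is not a function onto <<s,<e,e>>,<t,<s,s>>>, so arrived must be the functor, of type <s,<<s,<e,e>>,<t,<s,s>>>>.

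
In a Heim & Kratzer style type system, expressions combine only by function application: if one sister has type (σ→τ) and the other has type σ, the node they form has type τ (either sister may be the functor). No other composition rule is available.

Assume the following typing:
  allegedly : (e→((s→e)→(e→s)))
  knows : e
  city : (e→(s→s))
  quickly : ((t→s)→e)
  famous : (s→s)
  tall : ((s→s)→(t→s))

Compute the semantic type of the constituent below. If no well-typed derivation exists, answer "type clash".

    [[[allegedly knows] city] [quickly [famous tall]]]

[allegedly knows]: allegedly is (e→((s→e)→(e→s))), knows is e; result ((s→e)→(e→s)).
At [[allegedly knows] city]: neither ((s→e)→(e→s)) nor (e→(s→s)) can take the other as argument; the node is ill-typed.

type clash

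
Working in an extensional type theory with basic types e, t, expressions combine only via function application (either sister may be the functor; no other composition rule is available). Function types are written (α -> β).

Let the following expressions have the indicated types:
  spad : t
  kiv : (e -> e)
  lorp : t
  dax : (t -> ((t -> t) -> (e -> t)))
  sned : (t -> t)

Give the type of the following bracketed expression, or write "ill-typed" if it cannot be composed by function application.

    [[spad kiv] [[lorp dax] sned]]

ill-typed

At [spad kiv]: neither t nor (e -> e) can take the other as argument; the node is ill-typed.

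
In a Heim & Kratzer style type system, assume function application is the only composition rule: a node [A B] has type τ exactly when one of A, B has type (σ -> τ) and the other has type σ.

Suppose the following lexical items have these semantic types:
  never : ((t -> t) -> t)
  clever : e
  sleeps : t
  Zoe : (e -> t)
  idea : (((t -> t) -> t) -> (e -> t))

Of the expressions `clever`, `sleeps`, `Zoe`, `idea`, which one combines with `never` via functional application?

idea

clever : e — no; never wants (t -> t), and clever wants nothing (atomic).
sleeps : t — no; never wants (t -> t), and sleeps wants nothing (atomic).
Zoe : (e -> t) — no; never wants (t -> t), and Zoe wants e.
idea — combines: idea : (((t -> t) -> t) -> (e -> t)) takes never : ((t -> t) -> t) as argument, giving (e -> t).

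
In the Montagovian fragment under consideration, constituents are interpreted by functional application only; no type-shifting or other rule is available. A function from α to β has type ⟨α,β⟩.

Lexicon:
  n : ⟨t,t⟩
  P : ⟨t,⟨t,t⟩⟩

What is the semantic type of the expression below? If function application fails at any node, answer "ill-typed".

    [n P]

At [n P]: neither ⟨t,t⟩ nor ⟨t,⟨t,t⟩⟩ can take the other as argument; the node is ill-typed.

ill-typed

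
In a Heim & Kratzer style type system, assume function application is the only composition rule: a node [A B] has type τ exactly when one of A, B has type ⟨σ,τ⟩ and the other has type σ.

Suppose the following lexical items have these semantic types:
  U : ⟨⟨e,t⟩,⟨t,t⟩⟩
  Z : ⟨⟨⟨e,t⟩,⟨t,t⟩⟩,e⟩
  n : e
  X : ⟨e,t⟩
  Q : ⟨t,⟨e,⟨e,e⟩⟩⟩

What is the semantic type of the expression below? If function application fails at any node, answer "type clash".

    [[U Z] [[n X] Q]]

At [U Z], Z : ⟨⟨⟨e,t⟩,⟨t,t⟩⟩,e⟩ takes U : ⟨⟨e,t⟩,⟨t,t⟩⟩, giving e.
At [n X], X : ⟨e,t⟩ takes n : e, giving t.
At [[n X] Q], Q : ⟨t,⟨e,⟨e,e⟩⟩⟩ takes [n X] : t, giving ⟨e,⟨e,e⟩⟩.
At [[U Z] [[n X] Q]], [[n X] Q] : ⟨e,⟨e,e⟩⟩ takes [U Z] : e, giving ⟨e,e⟩.

⟨e,e⟩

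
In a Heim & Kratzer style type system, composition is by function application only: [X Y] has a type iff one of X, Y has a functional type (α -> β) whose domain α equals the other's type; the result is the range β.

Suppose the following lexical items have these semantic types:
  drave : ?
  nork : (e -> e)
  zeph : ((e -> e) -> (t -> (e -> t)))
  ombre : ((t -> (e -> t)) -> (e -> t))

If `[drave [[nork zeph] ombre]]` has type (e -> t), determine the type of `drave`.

[drave [[nork zeph] ombre]] must have type (e -> t). The sister [[nork zeph] ombre] has type (e -> t); that is not a function onto (e -> t), so drave must be the functor, of type ((e -> t) -> (e -> t)).

((e -> t) -> (e -> t))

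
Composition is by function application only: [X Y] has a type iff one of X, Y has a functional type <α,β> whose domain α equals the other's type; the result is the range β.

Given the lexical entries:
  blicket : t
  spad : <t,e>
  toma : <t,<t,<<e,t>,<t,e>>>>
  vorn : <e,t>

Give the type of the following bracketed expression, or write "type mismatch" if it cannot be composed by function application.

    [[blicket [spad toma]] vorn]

[spad toma]: <t,e> with <t,<t,<<e,t>,<t,e>>>> — neither is a function whose domain matches the other; composition fails here.

type mismatch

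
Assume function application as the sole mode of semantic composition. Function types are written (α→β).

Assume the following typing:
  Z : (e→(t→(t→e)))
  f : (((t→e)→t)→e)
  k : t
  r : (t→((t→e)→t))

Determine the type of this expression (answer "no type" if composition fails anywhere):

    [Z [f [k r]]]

[k r] — r of type (t→((t→e)→t)) combines with k of type t: type ((t→e)→t).
[f [k r]] — f of type (((t→e)→t)→e) combines with [k r] of type ((t→e)→t): type e.
[Z [f [k r]]] — Z of type (e→(t→(t→e))) combines with [f [k r]] of type e: type (t→(t→e)).

(t→(t→e))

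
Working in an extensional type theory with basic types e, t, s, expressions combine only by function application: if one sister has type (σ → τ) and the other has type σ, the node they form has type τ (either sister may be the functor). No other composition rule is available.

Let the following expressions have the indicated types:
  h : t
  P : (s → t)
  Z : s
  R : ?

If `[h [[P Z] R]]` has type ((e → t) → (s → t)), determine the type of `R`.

(t → (t → ((e → t) → (s → t))))

For [h [[P Z] R]] to have type ((e → t) → (s → t)) with h of type t, [[P Z] R] must be the function: [[P Z] R] : (t → ((e → t) → (s → t))).
For [[P Z] R] to have type (t → ((e → t) → (s → t))) with [P Z] of type t, R must be the function: R : (t → (t → ((e → t) → (s → t)))).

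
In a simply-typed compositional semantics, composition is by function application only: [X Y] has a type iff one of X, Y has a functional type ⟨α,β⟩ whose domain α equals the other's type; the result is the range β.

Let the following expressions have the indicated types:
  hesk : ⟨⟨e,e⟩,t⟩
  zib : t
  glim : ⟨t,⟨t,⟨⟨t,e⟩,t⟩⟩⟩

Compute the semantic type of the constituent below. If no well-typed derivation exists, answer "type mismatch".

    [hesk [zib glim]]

type mismatch

At [zib glim], glim : ⟨t,⟨t,⟨⟨t,e⟩,t⟩⟩⟩ takes zib : t, giving ⟨t,⟨⟨t,e⟩,t⟩⟩.
[hesk [zib glim]]: ⟨⟨e,e⟩,t⟩ with ⟨t,⟨⟨t,e⟩,t⟩⟩ — neither is a function whose domain matches the other; composition fails here.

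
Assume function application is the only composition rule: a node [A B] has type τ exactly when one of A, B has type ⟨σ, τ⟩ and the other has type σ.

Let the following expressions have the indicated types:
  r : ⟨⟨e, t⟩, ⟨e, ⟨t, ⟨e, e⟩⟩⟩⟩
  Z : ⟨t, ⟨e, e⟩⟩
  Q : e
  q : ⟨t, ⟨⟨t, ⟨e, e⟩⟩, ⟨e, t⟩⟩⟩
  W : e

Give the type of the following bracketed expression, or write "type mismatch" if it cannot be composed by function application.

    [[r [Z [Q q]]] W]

At [Q q]: neither e nor ⟨t, ⟨⟨t, ⟨e, e⟩⟩, ⟨e, t⟩⟩⟩ can take the other as argument; the node is ill-typed.

type mismatch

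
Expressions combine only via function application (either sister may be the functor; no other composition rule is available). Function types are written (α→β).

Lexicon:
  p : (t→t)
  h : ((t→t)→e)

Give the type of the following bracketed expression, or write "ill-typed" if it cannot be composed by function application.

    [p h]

e

[p h] — h of type ((t→t)→e) combines with p of type (t→t): type e.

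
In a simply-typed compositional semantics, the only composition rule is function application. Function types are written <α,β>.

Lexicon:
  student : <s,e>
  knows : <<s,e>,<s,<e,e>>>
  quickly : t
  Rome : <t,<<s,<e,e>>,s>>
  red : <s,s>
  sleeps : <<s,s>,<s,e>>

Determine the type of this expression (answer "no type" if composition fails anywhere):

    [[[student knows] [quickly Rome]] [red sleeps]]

[student knows]: knows is <<s,e>,<s,<e,e>>>, student is <s,e>; result <s,<e,e>>.
[quickly Rome]: Rome is <t,<<s,<e,e>>,s>>, quickly is t; result <<s,<e,e>>,s>.
[[student knows] [quickly Rome]]: [quickly Rome] is <<s,<e,e>>,s>, [student knows] is <s,<e,e>>; result s.
[red sleeps]: sleeps is <<s,s>,<s,e>>, red is <s,s>; result <s,e>.
[[[student knows] [quickly Rome]] [red sleeps]]: [red sleeps] is <s,e>, [[student knows] [quickly Rome]] is s; result e.

e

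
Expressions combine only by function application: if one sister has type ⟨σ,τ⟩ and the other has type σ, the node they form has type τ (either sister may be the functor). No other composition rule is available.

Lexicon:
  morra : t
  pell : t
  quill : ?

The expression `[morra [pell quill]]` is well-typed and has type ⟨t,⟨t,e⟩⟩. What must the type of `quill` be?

⟨t,⟨t,⟨t,⟨t,e⟩⟩⟩⟩

For [morra [pell quill]] to have type ⟨t,⟨t,e⟩⟩ with morra of type t, [pell quill] must be the function: [pell quill] : ⟨t,⟨t,⟨t,e⟩⟩⟩.
For [pell quill] to have type ⟨t,⟨t,⟨t,e⟩⟩⟩ with pell of type t, quill must be the function: quill : ⟨t,⟨t,⟨t,⟨t,e⟩⟩⟩⟩.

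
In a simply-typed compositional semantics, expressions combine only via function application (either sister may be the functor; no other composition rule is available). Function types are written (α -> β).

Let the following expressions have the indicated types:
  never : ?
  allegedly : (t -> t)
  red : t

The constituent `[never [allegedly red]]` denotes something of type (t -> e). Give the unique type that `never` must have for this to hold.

(t -> (t -> e))

At [never [allegedly red]] (required: (t -> e)): [allegedly red] is t, which is not a function with range (t -> e); hence never is the functor — type (t -> (t -> e)).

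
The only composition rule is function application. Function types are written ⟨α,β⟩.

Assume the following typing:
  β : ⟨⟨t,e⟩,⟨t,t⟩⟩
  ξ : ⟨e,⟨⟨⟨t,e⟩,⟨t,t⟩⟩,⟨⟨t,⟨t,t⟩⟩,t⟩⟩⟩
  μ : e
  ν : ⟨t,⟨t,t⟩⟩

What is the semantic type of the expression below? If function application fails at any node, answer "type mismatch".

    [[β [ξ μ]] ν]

[ξ μ] — ξ of type ⟨e,⟨⟨⟨t,e⟩,⟨t,t⟩⟩,⟨⟨t,⟨t,t⟩⟩,t⟩⟩⟩ combines with μ of type e: type ⟨⟨⟨t,e⟩,⟨t,t⟩⟩,⟨⟨t,⟨t,t⟩⟩,t⟩⟩.
[β [ξ μ]] — [ξ μ] of type ⟨⟨⟨t,e⟩,⟨t,t⟩⟩,⟨⟨t,⟨t,t⟩⟩,t⟩⟩ combines with β of type ⟨⟨t,e⟩,⟨t,t⟩⟩: type ⟨⟨t,⟨t,t⟩⟩,t⟩.
[[β [ξ μ]] ν] — [β [ξ μ]] of type ⟨⟨t,⟨t,t⟩⟩,t⟩ combines with ν of type ⟨t,⟨t,t⟩⟩: type t.

t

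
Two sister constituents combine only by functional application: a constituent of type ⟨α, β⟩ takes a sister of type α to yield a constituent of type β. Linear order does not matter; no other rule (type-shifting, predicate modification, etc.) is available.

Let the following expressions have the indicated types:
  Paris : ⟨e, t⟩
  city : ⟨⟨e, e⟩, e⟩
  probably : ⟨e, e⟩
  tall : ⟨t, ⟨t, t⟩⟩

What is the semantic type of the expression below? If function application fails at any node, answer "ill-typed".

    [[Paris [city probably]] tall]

[city probably]: ⟨⟨e, e⟩, e⟩ applied to ⟨e, e⟩ yields e.
[Paris [city probably]]: ⟨e, t⟩ applied to e yields t.
[[Paris [city probably]] tall]: ⟨t, ⟨t, t⟩⟩ applied to t yields ⟨t, t⟩.

⟨t, t⟩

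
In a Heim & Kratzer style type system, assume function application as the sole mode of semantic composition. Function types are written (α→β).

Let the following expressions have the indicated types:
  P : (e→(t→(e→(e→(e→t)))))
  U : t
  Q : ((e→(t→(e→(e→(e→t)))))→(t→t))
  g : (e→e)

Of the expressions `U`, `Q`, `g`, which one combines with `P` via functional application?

U : t — no; P wants e, and U wants nothing (atomic).
Q — combines: Q : ((e→(t→(e→(e→(e→t)))))→(t→t)) takes P : (e→(t→(e→(e→(e→t))))) as argument, giving (t→t).
g : (e→e) — no; P wants e, and g wants e.

Q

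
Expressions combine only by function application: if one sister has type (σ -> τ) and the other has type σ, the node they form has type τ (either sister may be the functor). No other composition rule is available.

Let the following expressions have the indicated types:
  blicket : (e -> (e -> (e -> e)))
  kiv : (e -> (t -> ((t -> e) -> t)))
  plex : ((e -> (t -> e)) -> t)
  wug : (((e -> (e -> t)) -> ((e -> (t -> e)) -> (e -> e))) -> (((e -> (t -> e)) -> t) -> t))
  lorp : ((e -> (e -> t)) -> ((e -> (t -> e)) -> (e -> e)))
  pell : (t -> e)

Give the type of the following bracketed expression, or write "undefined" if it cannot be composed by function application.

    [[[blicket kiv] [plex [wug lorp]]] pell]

undefined

[blicket kiv]: (e -> (e -> (e -> e))) and (e -> (t -> ((t -> e) -> t))) cannot combine by function application — type clash.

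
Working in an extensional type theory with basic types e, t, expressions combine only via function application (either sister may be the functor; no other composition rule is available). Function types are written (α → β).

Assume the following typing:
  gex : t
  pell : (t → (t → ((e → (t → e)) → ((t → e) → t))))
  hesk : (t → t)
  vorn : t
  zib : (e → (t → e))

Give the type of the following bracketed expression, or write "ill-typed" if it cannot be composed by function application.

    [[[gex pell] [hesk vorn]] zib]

((t → e) → t)

At [gex pell], pell : (t → (t → ((e → (t → e)) → ((t → e) → t)))) takes gex : t, giving (t → ((e → (t → e)) → ((t → e) → t))).
At [hesk vorn], hesk : (t → t) takes vorn : t, giving t.
At [[gex pell] [hesk vorn]], [gex pell] : (t → ((e → (t → e)) → ((t → e) → t))) takes [hesk vorn] : t, giving ((e → (t → e)) → ((t → e) → t)).
At [[[gex pell] [hesk vorn]] zib], [[gex pell] [hesk vorn]] : ((e → (t → e)) → ((t → e) → t)) takes zib : (e → (t → e)), giving ((t → e) → t).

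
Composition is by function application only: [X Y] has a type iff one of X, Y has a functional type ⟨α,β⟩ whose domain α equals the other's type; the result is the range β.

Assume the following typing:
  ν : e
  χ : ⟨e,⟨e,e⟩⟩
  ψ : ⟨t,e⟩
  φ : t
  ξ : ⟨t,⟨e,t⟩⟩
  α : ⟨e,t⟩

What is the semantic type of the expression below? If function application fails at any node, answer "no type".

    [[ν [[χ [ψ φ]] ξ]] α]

[ψ φ] — ψ of type ⟨t,e⟩ combines with φ of type t: type e.
[χ [ψ φ]] — χ of type ⟨e,⟨e,e⟩⟩ combines with [ψ φ] of type e: type ⟨e,e⟩.
[[χ [ψ φ]] ξ]: ⟨e,e⟩ and ⟨t,⟨e,t⟩⟩ cannot combine by function application — type clash.

no type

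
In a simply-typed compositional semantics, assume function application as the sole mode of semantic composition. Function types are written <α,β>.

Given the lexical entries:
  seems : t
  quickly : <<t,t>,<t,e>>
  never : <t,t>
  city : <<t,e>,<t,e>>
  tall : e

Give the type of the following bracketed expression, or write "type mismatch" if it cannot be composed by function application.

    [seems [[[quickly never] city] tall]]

[quickly never]: quickly is <<t,t>,<t,e>>, never is <t,t>; result <t,e>.
[[quickly never] city]: city is <<t,e>,<t,e>>, [quickly never] is <t,e>; result <t,e>.
[[[quickly never] city] tall]: <t,e> and e cannot combine by function application — type clash.

type mismatch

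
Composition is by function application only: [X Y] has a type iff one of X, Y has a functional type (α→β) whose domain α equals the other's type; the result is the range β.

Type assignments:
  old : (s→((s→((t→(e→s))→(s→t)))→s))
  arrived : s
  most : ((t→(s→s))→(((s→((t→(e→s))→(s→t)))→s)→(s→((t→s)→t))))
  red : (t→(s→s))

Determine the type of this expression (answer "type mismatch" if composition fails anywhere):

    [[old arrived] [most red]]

[old arrived]: old is (s→((s→((t→(e→s))→(s→t)))→s)), arrived is s; result ((s→((t→(e→s))→(s→t)))→s).
[most red]: most is ((t→(s→s))→(((s→((t→(e→s))→(s→t)))→s)→(s→((t→s)→t)))), red is (t→(s→s)); result (((s→((t→(e→s))→(s→t)))→s)→(s→((t→s)→t))).
[[old arrived] [most red]]: [most red] is (((s→((t→(e→s))→(s→t)))→s)→(s→((t→s)→t))), [old arrived] is ((s→((t→(e→s))→(s→t)))→s); result (s→((t→s)→t)).

(s→((t→s)→t))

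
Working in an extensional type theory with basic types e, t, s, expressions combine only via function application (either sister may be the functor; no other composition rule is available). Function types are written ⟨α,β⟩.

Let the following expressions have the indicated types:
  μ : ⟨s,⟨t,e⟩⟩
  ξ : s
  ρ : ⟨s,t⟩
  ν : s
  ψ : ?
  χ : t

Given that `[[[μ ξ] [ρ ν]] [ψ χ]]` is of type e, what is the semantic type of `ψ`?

[[[μ ξ] [ρ ν]] [ψ χ]] is required to be e. [[μ ξ] [ρ ν]] : e cannot yield e as functor, so [ψ χ] : ⟨e,e⟩.
[ψ χ] is required to be ⟨e,e⟩. χ : t cannot yield ⟨e,e⟩ as functor, so ψ : ⟨t,⟨e,e⟩⟩.

⟨t,⟨e,e⟩⟩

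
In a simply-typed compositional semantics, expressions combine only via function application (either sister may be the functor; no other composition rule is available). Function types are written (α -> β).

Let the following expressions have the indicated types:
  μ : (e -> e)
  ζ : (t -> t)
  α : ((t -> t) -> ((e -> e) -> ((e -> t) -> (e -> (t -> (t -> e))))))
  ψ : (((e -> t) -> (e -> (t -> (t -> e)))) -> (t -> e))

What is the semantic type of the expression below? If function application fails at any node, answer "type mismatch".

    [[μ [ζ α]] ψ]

[ζ α] — α of type ((t -> t) -> ((e -> e) -> ((e -> t) -> (e -> (t -> (t -> e)))))) combines with ζ of type (t -> t): type ((e -> e) -> ((e -> t) -> (e -> (t -> (t -> e))))).
[μ [ζ α]] — [ζ α] of type ((e -> e) -> ((e -> t) -> (e -> (t -> (t -> e))))) combines with μ of type (e -> e): type ((e -> t) -> (e -> (t -> (t -> e)))).
[[μ [ζ α]] ψ] — ψ of type (((e -> t) -> (e -> (t -> (t -> e)))) -> (t -> e)) combines with [μ [ζ α]] of type ((e -> t) -> (e -> (t -> (t -> e)))): type (t -> e).

(t -> e)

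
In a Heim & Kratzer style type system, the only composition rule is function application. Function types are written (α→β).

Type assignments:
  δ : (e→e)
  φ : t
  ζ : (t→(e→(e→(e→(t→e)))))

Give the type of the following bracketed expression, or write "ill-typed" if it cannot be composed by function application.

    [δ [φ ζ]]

[φ ζ] — ζ of type (t→(e→(e→(e→(t→e))))) combines with φ of type t: type (e→(e→(e→(t→e)))).
At [δ [φ ζ]]: neither (e→e) nor (e→(e→(e→(t→e)))) can take the other as argument; the node is ill-typed.

ill-typed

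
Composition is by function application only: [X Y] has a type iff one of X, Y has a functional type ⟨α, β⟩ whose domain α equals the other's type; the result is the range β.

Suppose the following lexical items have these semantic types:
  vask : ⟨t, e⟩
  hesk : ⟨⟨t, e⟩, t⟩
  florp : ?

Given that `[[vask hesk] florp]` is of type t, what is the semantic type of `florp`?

⟨t, t⟩

[[vask hesk] florp] must have type t. The sister [vask hesk] has type t; that is not a function onto t, so florp must be the functor, of type ⟨t, t⟩.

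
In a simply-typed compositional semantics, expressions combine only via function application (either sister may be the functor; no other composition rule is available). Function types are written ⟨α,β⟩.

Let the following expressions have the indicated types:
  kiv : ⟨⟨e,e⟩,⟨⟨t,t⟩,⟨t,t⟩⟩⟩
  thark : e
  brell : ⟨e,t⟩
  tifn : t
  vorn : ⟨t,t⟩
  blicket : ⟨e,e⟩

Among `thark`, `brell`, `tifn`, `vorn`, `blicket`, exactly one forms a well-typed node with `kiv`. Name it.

blicket

thark : e — kiv needs ⟨e,e⟩; thark needs nothing (atomic); neither fits.
brell : ⟨e,t⟩ — kiv needs ⟨e,e⟩; brell needs e; neither fits.
tifn : t — kiv needs ⟨e,e⟩; tifn needs nothing (atomic); neither fits.
vorn : ⟨t,t⟩ — kiv needs ⟨e,e⟩; vorn needs t; neither fits.
blicket — combines: kiv : ⟨⟨e,e⟩,⟨⟨t,t⟩,⟨t,t⟩⟩⟩ takes blicket : ⟨e,e⟩ as argument, giving ⟨⟨t,t⟩,⟨t,t⟩⟩.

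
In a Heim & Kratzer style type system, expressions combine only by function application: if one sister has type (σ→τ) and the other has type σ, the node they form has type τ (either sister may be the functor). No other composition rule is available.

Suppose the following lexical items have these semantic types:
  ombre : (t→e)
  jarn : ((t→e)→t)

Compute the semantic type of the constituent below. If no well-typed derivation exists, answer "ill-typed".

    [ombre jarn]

[ombre jarn] — jarn of type ((t→e)→t) combines with ombre of type (t→e): type t.

t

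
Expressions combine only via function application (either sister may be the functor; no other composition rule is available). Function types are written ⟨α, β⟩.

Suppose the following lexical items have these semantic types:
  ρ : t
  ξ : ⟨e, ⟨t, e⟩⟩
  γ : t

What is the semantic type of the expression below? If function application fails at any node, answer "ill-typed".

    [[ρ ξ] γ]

[ρ ξ]: t and ⟨e, ⟨t, e⟩⟩ cannot combine by function application — type clash.

ill-typed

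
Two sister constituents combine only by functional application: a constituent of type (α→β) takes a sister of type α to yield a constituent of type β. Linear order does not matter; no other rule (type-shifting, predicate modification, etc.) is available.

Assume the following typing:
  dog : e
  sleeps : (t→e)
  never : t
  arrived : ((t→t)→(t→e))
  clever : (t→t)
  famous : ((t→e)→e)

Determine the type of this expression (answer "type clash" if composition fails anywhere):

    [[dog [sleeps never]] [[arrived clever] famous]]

[sleeps never]: (t→e) applied to t yields e.
[dog [sleeps never]]: e with e — neither is a function whose domain matches the other; composition fails here.

type clash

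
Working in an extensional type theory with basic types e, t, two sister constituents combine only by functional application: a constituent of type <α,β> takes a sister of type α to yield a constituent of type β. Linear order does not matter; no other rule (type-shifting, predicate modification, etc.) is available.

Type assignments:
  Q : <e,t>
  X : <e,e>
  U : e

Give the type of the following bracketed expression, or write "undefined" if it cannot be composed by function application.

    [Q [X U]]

t

[X U]: <e,e> applied to e yields e.
[Q [X U]]: <e,t> applied to e yields t.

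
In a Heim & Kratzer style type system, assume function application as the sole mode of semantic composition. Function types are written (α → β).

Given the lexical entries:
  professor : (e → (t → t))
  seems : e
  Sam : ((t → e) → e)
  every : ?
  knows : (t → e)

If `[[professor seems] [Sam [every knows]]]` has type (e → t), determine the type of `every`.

At [[professor seems] [Sam [every knows]]] (required: (e → t)): [professor seems] is (t → t), which is not a function with range (e → t); hence [Sam [every knows]] is the functor — type ((t → t) → (e → t)).
At [Sam [every knows]] (required: ((t → t) → (e → t))): Sam is ((t → e) → e), which is not a function with range ((t → t) → (e → t)); hence [every knows] is the functor — type (((t → e) → e) → ((t → t) → (e → t))).
At [every knows] (required: (((t → e) → e) → ((t → t) → (e → t)))): knows is (t → e), which is not a function with range (((t → e) → e) → ((t → t) → (e → t))); hence every is the functor — type ((t → e) → (((t → e) → e) → ((t → t) → (e → t)))).

((t → e) → (((t → e) → e) → ((t → t) → (e → t))))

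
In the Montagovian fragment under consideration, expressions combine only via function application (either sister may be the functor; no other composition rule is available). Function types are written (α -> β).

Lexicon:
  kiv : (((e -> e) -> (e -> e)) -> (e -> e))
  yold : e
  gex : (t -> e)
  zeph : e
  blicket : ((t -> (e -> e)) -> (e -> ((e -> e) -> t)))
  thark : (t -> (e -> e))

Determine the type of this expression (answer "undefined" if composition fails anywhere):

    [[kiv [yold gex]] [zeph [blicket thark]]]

undefined

[yold gex]: e with (t -> e) — neither is a function whose domain matches the other; composition fails here.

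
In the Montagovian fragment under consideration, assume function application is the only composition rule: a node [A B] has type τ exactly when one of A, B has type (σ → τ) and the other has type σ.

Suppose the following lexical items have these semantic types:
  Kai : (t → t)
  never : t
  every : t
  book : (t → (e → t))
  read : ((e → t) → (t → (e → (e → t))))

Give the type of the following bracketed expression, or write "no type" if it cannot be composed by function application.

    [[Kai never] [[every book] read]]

At [Kai never], Kai : (t → t) takes never : t, giving t.
At [every book], book : (t → (e → t)) takes every : t, giving (e → t).
At [[every book] read], read : ((e → t) → (t → (e → (e → t)))) takes [every book] : (e → t), giving (t → (e → (e → t))).
At [[Kai never] [[every book] read]], [[every book] read] : (t → (e → (e → t))) takes [Kai never] : t, giving (e → (e → t)).

(e → (e → t))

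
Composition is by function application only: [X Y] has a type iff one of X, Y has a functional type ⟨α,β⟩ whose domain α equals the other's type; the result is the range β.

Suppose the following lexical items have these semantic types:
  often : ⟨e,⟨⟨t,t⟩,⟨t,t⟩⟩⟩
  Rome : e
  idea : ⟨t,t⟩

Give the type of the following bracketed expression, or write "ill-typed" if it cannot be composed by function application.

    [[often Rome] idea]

⟨t,t⟩

[often Rome]: ⟨e,⟨⟨t,t⟩,⟨t,t⟩⟩⟩ applied to e yields ⟨⟨t,t⟩,⟨t,t⟩⟩.
[[often Rome] idea]: ⟨⟨t,t⟩,⟨t,t⟩⟩ applied to ⟨t,t⟩ yields ⟨t,t⟩.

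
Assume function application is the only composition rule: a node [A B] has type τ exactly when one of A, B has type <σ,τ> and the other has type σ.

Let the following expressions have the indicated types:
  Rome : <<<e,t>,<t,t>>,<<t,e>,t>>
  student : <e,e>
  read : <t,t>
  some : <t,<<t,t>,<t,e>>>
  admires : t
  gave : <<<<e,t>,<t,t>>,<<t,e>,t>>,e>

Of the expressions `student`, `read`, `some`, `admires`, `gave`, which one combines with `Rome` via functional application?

gave

student : <e,e> — Rome needs <<e,t>,<t,t>>; student needs e; neither fits.
read : <t,t> — Rome needs <<e,t>,<t,t>>; read needs t; neither fits.
some : <t,<<t,t>,<t,e>>> — Rome needs <<e,t>,<t,t>>; some needs t; neither fits.
admires : t — Rome needs <<e,t>,<t,t>>; admires needs nothing (atomic); neither fits.
gave — combines: gave : <<<<e,t>,<t,t>>,<<t,e>,t>>,e> takes Rome : <<<e,t>,<t,t>>,<<t,e>,t>> as argument, giving e.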